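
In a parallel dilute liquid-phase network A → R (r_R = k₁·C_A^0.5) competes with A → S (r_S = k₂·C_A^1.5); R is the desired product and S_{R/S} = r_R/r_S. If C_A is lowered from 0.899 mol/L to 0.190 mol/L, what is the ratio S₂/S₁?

S_{R/S} = (k₁/k₂)·C_A⁻¹, so S₂/S₁ = (C_{A,2}/C_{A,1})⁻¹.
= 0.899/0.190 = 4.73.

4.73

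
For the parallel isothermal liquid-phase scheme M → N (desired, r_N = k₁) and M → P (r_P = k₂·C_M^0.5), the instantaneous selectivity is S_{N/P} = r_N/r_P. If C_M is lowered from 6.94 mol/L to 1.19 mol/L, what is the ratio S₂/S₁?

2.41

S_{N/P} = (k₁/k₂)·C_M^-0.5, so S₂/S₁ = (C_{M,2}/C_{M,1})^-0.5.
= (1.19/6.94)^(-0.5) = (0.1715)^(-0.5) = 2.41.
Selectivity toward N rises as C_M falls — low-concentration operation is favoured.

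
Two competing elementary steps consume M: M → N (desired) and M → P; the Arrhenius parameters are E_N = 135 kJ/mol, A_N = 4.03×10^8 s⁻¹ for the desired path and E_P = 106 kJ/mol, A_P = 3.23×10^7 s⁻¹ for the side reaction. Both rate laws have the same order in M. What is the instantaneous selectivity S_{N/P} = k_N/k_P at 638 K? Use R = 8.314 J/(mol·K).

With equal orders, S_{N/P} = k_N/k_P = (A_N/A_P)·exp[(E_P−E_N)/(RT)].
(E_P−E_N)/(RT) = (106−135)×10³/(8.314×638) = -29000/5304 = -5.467.
k_N/k_P = (4.03×10^8/3.23×10^7)·exp(-5.467) = 12.48 × 0.004223 = 0.0527.

0.0527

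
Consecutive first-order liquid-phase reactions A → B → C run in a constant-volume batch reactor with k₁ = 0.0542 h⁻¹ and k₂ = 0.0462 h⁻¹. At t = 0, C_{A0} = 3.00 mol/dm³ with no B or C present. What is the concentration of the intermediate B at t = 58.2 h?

0.514 mol/dm³

For first-order series with pure A initially, C_B(t) = k₁C_{A0}/(k₂−k₁)·(e^(−k₁t) − e^(−k₂t)).
e^(−k₁t) = e^(−0.0542×58.2) = e^(−3.154) = 0.04266; e^(−k₂t) = e^(−2.689) = 0.06796.
C_B = 0.0542×3.00/(0.0462−0.0542) × (0.04266−0.06796) = (-20.32)×(-0.02530) = 0.5142 mol/dm³.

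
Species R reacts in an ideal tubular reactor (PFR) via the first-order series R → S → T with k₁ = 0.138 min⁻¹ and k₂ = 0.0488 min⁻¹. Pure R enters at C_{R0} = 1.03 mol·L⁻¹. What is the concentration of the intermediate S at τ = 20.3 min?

Solving the coupled first-order balances gives C_S(τ) = [k₁/(k₂−k₁)]·C_{R0}·(e^(−k₁τ) − e^(−k₂τ)).
e^(−k₁τ) = e^(−0.138×20.3) = e^(−2.801) = 0.06072; e^(−k₂τ) = e^(−0.9906) = 0.3713.
C_S = 0.138×1.03/(0.0488−0.138) × (0.06072−0.3713) = (-1.593)×(-0.3106) = 0.4950 mol·L⁻¹.

0.495 mol·L⁻¹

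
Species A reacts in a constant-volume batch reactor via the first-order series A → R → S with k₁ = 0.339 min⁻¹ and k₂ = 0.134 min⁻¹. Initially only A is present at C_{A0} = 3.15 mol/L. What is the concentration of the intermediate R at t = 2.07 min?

1.36 mol/L

For first-order series with pure A initially, C_R(t) = k₁C_{A0}/(k₂−k₁)·(e^(−k₁t) − e^(−k₂t)).
e^(−k₁t) = e^(−0.339×2.07) = e^(−0.7017) = 0.4957; e^(−k₂t) = e^(−0.2774) = 0.7578.
C_R = 0.339×3.15/(0.134−0.339) × (0.4957−0.7578) = (-5.209)×(-0.2620) = 1.365 mol/L.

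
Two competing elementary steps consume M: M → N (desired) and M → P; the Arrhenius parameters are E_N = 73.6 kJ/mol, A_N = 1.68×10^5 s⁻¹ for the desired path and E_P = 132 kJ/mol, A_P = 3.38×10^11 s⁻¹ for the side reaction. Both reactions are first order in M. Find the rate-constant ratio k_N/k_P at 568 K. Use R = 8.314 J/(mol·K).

Since both paths have the same order in M, the concentration cancels and S_{N/P} = k_N/k_P = (A_N/A_P)·exp[(E_P−E_N)/(RT)].
(E_P−E_N)/(RT) = (132−73.6)×10³/(8.314×568) = 58400/4722 = 12.37.
k_N/k_P = (1.68×10^5/3.38×10^11)·exp(12.37) = 4.970×10^-7 × 2.349×10^5 = 0.117.

0.117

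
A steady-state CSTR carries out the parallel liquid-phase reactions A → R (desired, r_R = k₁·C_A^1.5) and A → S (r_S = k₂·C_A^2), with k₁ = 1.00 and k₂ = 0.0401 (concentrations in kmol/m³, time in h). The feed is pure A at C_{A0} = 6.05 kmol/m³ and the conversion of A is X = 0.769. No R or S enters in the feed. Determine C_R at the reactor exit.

4.44 kmol/m³

Exit C_A = C_{A0}(1−X) = 6.05×0.231 = 1.398 kmol/m³.
In a CSTR the entire volume is at exit conditions, so r_R = 1.00×1.398^1.5 = 1.652 and r_S = 0.0401×1.398^2 = 0.07832.
Fraction of consumed A going to R: r_R/(r_R+r_S) = 0.9547.
C_R = 0.9547·C_{A0}·X = 0.9547×6.05×0.769 = 4.44 kmol/m³.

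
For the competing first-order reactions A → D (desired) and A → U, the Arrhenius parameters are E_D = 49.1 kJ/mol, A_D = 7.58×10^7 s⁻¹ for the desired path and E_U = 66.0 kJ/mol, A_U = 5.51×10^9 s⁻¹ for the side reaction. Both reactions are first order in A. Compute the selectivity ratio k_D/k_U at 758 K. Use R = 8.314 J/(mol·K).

0.201

k_D/k_U = (A_D/A_U)·exp[−(E_D−E_U)/(RT)] = (A_D/A_U)·exp[(E_U−E_D)/(RT)].
(E_U−E_D)/(RT) = (66.0−49.1)×10³/(8.314×758) = 16900/6302 = 2.682.
k_D/k_U = (7.58×10^7/5.51×10^9)·exp(2.682) = 0.01376 × 14.61 = 0.201.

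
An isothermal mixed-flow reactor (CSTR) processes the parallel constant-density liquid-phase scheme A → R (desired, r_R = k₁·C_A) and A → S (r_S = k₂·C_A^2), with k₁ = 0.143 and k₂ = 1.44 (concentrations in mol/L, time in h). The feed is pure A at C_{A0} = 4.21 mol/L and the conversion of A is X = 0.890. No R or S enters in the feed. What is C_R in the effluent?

0.662 mol/L

Exit C_A = C_{A0}(1−X) = 4.21×0.110 = 0.4631 mol/L.
A CSTR operates uniformly at the exit composition, giving r_R = 0.06622 and r_S = 0.3088 (each k·C_A^n at C_A = 0.4631).
Fraction of consumed A going to R: r_R/(r_R+r_S) = 0.1766.
C_R = 0.1766·C_{A0}·X = 0.1766×4.21×0.890 = 0.662 mol/L.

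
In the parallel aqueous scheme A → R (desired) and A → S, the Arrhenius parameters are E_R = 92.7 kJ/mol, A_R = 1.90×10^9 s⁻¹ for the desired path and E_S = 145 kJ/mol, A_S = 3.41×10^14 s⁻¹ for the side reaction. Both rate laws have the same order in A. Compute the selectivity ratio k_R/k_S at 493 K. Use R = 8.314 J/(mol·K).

1.94

With equal orders, S_{R/S} = k_R/k_S = (A_R/A_S)·exp[(E_S−E_R)/(RT)].
(E_S−E_R)/(RT) = (145−92.7)×10³/(8.314×493) = 52300/4099 = 12.76.
k_R/k_S = (1.90×10^9/3.41×10^14)·exp(12.76) = 5.572×10^-6 × 3.480×10^5 = 1.94.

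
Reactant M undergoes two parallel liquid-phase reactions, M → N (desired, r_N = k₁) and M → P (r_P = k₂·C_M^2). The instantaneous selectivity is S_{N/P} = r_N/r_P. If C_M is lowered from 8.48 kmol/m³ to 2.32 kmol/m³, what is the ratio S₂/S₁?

S_{N/P} = (k₁/k₂)·C_M^-2, so S₂/S₁ = (C_{M,2}/C_{M,1})^-2.
= (2.32/8.48)^(-2) = (0.2736)^(-2) = 13.4.

13.4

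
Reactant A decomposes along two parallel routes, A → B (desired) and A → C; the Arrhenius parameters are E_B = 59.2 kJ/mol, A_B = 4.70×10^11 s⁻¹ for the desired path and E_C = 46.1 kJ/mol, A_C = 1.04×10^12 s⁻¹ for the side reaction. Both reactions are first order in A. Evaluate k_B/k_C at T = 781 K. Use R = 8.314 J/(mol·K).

k_B/k_C = (A_B/A_C)·exp[−(E_B−E_C)/(RT)] = (A_B/A_C)·exp[(E_C−E_B)/(RT)].
(E_C−E_B)/(RT) = (46.1−59.2)×10³/(8.314×781) = -13100/6493 = -2.017.
k_B/k_C = (4.70×10^11/1.04×10^12)·exp(-2.017) = 0.4519 × 0.1330 = 0.0601.

0.0601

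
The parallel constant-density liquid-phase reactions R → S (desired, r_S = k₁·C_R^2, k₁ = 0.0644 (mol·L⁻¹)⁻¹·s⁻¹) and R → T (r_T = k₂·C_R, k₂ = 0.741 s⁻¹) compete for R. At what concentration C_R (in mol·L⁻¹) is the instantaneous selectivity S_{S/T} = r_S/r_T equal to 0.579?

6.66 mol·L⁻¹

S_{S/T} = (k₁/k₂)·C_R ⇒ C_R = S·k₂/k₁.
= 0.579×0.741/0.0644 = 6.66 mol·L⁻¹.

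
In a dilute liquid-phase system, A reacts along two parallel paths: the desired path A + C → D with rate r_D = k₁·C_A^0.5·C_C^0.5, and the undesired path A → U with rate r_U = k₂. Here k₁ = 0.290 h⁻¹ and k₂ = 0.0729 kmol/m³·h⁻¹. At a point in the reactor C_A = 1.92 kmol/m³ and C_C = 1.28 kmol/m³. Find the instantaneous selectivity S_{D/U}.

6.24

S_{D/U} = r_D/r_U = (k₁·C_A^0.5·C_C^0.5)/(k₂) = (k₁/k₂)·C_A^0.5·C_C^0.5.
= (0.290×1.920^0.5×1.280^0.5) / (0.0729) = 0.4546/0.07290 = 6.24.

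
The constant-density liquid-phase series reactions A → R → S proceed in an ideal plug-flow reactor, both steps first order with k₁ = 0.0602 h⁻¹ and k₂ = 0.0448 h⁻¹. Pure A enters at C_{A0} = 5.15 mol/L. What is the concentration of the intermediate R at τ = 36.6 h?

1.68 mol/L

Solving the coupled first-order balances gives C_R(τ) = [k₁/(k₂−k₁)]·C_{A0}·(e^(−k₁τ) − e^(−k₂τ)).
e^(−k₁τ) = e^(−0.0602×36.6) = e^(−2.203) = 0.1104; e^(−k₂τ) = e^(−1.640) = 0.1940.
C_R = 0.0602×5.15/(0.0448−0.0602) × (0.1104−0.1940) = (-20.13)×(-0.08361) = 1.683 mol/L.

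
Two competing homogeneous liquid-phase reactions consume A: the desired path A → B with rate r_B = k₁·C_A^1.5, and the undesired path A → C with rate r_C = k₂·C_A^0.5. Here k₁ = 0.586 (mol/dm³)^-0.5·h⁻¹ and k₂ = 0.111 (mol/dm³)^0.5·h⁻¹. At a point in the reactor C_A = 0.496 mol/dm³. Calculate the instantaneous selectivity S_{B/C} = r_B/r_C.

S_{B/C} = r_B/r_C = (k₁·C_A^1.5)/(k₂·C_A^0.5) = (k₁/k₂)·C_A.
= (0.586×0.4960^1.5) / (0.111×0.4960^0.5) = 0.2047/0.07817 = 2.62.
Since the desired path is higher order in A, keeping C_A high (PFR or concentrated feed) favours B.

2.62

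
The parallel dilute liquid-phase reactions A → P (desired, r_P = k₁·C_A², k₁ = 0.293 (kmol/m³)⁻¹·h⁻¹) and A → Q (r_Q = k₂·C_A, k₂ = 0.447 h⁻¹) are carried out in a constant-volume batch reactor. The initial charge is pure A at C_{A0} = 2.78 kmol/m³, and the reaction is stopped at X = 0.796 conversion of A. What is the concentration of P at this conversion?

C_A = C_{A0}(1−X) = 0.5671 kmol/m³.
Along a PFR/batch, dC_Q/dC_A = −r_Q/(r_P+r_Q) = −k₂/(k₂+k₁·C_A).
Integrating from C_{A0} to C_A: C_Q = (0.447/0.293)·ln[(0.447+0.293·2.78)/(0.447+0.293·0.567)] = 1.526·ln(1.262/0.6132) = 1.101 kmol/m³.
Then C_P = (C_{A0}−C_A) − C_Q = 2.213 − 1.101 = 1.112 kmol/m³.

1.11 kmol/m³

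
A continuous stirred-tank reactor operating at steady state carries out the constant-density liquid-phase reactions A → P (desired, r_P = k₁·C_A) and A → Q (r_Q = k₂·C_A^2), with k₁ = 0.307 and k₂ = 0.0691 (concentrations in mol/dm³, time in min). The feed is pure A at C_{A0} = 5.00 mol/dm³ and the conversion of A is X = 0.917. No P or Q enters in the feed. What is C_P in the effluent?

4.19 mol/dm³

Exit C_A = C_{A0}(1−X) = 5.00×0.0830 = 0.4150 mol/dm³.
Rates in a CSTR are evaluated at the outlet concentration: r_P = 0.307×0.4150 = 0.1274, r_Q = 0.0691×0.4150^2 = 0.01190.
Fraction of consumed A going to P: r_P/(r_P+r_Q) = 0.9146.
C_P = 0.9146·C_{A0}·X = 0.9146×5.00×0.917 = 4.19 mol/dm³.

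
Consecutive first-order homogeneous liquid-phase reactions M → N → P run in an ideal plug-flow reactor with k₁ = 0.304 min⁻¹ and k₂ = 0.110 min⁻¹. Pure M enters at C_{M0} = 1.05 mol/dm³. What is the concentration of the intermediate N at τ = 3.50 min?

The intermediate concentration in a first-order A→B→C sequence is C_N = k₁C_{M0}(e^(−k₁τ) − e^(−k₂τ))/(k₂−k₁).
e^(−k₁τ) = e^(−0.304×3.50) = e^(−1.064) = 0.3451; e^(−k₂τ) = e^(−0.3850) = 0.6805.
C_N = 0.304×1.05/(0.110−0.304) × (0.3451−0.6805) = (-1.645)×(-0.3354) = 0.5518 mol/dm³.

0.552 mol/dm³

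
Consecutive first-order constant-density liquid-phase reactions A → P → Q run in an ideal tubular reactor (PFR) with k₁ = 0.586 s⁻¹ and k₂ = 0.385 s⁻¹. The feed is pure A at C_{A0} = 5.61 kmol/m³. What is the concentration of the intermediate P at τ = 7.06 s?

0.818 kmol/m³

The intermediate concentration in a first-order A→B→C sequence is C_P = k₁C_{A0}(e^(−k₁τ) − e^(−k₂τ))/(k₂−k₁).
e^(−k₁τ) = e^(−0.586×7.06) = e^(−4.137) = 0.01597; e^(−k₂τ) = e^(−2.718) = 0.06600.
C_P = 0.586×5.61/(0.385−0.586) × (0.01597−0.06600) = (-16.36)×(-0.05003) = 0.8183 kmol/m³.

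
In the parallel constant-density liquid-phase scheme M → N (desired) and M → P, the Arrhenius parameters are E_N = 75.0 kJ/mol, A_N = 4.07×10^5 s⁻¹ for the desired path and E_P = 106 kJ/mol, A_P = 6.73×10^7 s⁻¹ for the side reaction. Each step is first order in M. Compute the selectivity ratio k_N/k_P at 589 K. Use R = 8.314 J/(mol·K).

Since both paths have the same order in M, the concentration cancels and S_{N/P} = k_N/k_P = (A_N/A_P)·exp[(E_P−E_N)/(RT)].
(E_P−E_N)/(RT) = (106−75.0)×10³/(8.314×589) = 31000/4897 = 6.330.
k_N/k_P = (4.07×10^5/6.73×10^7)·exp(6.330) = 0.006048 × 561.4 = 3.40.
Since E_N < E_P, lowering the temperature improves selectivity toward N.

3.40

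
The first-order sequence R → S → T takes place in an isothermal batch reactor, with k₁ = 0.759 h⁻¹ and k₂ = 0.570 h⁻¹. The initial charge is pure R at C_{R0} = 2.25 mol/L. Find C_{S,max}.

Evaluating C_S at t_opt = ln(k₂/k₁)/(k₂−k₁) gives C_{S,max}/C_{R0} = (k₁/k₂)^[k₂/(k₂−k₁)].
= (0.759/0.570)^(0.570/(0.570−0.759)) = (1.332)^(-3.016) = 0.4216.
C_{S,max} = 0.4216×2.25 = 0.949 mol/L.

0.949 mol/L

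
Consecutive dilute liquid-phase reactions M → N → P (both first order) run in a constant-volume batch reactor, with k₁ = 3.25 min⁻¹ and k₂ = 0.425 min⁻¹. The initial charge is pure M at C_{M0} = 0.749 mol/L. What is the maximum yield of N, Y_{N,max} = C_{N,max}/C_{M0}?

0.736

For a first-order series the maximum intermediate yield is C_{N,max}/C_{M0} = (k₁/k₂)^[k₂/(k₂−k₁)].
= (3.25/0.425)^(0.425/(0.425−3.25)) = (7.647)^(-0.1504) = 0.7364.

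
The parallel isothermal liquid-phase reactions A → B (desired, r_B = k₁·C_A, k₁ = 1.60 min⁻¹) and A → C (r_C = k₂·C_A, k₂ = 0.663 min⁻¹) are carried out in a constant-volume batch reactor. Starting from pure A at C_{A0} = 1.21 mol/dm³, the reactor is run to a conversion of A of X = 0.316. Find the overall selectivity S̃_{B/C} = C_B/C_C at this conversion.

C_A = C_{A0}(1−X) = 0.8276 mol/dm³.
Both paths are first order in A, so the instantaneous fraction to B is constant: dC_B/d(−C_A) = k₁/(k₁+k₂) = 0.7070.
C_B = 0.7070·(C_{A0}−C_A) = 0.7070×0.3824 = 0.270 mol/dm³.
C_C = (C_{A0}−C_A)−C_B = 0.1120 mol/dm³; S̃_{B/C} = 0.2703/0.1120 = 2.41.

2.41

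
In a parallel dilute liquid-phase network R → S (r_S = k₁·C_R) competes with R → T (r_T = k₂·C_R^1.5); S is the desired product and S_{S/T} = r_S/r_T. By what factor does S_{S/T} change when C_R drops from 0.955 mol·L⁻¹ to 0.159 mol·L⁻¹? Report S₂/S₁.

2.45

S_{S/T} = (k₁/k₂)·C_R^-0.5, so S₂/S₁ = (C_{R,2}/C_{R,1})^-0.5.
= (0.159/0.955)^(-0.5) = (0.1665)^(-0.5) = 2.45.
Selectivity toward S rises as C_R falls — low-concentration operation is favoured.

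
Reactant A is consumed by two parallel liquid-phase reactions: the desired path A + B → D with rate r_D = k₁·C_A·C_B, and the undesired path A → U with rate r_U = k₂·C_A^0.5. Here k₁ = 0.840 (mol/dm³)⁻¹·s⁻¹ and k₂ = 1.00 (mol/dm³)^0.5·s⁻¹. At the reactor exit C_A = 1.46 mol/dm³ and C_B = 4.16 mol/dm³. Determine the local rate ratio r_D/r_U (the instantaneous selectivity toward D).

S_{D/U} = r_D/r_U = (k₁·C_A·C_B)/(k₂·C_A^0.5) = (k₁/k₂)·C_A^0.5·C_B.
= (0.840×1.460×4.160) / (1.00×1.460^0.5) = 5.102/1.208 = 4.22.

4.22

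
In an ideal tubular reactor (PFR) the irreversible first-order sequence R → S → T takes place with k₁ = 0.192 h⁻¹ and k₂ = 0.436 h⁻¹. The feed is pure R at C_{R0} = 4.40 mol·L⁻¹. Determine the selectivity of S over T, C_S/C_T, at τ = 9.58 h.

Solving the coupled first-order balances gives C_S(τ) = [k₁/(k₂−k₁)]·C_{R0}·(e^(−k₁τ) − e^(−k₂τ)).
e^(−k₁τ) = e^(−0.192×9.58) = e^(−1.839) = 0.1589; e^(−k₂τ) = e^(−4.177) = 0.01535.
C_S = 0.192×4.40/(0.436−0.192) × (0.1589−0.01535) = 3.462×0.1436 = 0.4971 mol·L⁻¹.
C_R = C_{R0}e^(−k₁τ) = 0.6992 mol·L⁻¹, so C_T = C_{R0}−C_R−C_S = 3.204 mol·L⁻¹; C_S/C_T = 0.155.

0.155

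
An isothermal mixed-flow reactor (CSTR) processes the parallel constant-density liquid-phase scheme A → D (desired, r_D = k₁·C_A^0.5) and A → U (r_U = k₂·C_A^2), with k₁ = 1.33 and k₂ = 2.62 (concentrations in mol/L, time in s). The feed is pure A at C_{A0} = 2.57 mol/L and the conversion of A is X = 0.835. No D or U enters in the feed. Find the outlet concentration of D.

1.39 mol/L

Exit C_A = C_{A0}(1−X) = 2.57×0.165 = 0.4241 mol/L.
Rates in a CSTR are evaluated at the outlet concentration: r_D = 1.33×0.4241^0.5 = 0.8661, r_U = 2.62×0.4241^2 = 0.4711.
Fraction of consumed A going to D: r_D/(r_D+r_U) = 0.6477.
C_D = 0.6477·C_{A0}·X = 0.6477×2.57×0.835 = 1.39 mol/L.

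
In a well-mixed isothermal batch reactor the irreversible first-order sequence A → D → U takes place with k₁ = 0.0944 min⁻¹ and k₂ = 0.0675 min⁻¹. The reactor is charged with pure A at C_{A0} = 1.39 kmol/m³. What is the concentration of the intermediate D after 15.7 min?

0.582 kmol/m³

Solving the coupled first-order balances gives C_D(t) = [k₁/(k₂−k₁)]·C_{A0}·(e^(−k₁t) − e^(−k₂t)).
e^(−k₁t) = e^(−0.0944×15.7) = e^(−1.482) = 0.2272; e^(−k₂t) = e^(−1.060) = 0.3465.
C_D = 0.0944×1.39/(0.0675−0.0944) × (0.2272−0.3465) = (-4.878)×(-0.1194) = 0.5823 kmol/m³.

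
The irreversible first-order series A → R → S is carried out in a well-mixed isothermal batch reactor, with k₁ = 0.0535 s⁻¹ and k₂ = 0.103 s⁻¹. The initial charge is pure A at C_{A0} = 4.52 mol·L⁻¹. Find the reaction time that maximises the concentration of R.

The intermediate peaks when r₁ = r₂, i.e. k₁e^(−k₁t) = k₂e^(−k₂t), giving t_opt = ln(k₂/k₁)/(k₂−k₁).
= ln(0.103/0.0535)/(0.103−0.0535) = ln(1.925)/0.04950 = 0.6550/0.04950 = 13.2 s.

13.2 s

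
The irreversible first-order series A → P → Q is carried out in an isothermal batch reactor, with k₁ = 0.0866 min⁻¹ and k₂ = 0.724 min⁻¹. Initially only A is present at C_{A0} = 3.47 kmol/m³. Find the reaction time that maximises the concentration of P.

Setting dC_P/dt = 0 gives t_opt = ln(k₂/k₁)/(k₂−k₁).
= ln(0.724/0.0866)/(0.724−0.0866) = ln(8.360)/0.6374 = 2.123/0.6374 = 3.33 min.

3.33 min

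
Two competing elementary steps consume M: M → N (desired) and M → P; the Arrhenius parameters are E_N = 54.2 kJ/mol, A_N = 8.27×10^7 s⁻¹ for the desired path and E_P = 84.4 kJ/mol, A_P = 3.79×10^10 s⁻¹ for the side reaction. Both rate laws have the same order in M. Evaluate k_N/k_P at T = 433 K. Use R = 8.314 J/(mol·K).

With equal orders, S_{N/P} = k_N/k_P = (A_N/A_P)·exp[(E_P−E_N)/(RT)].
(E_P−E_N)/(RT) = (84.4−54.2)×10³/(8.314×433) = 30200/3600 = 8.389.
k_N/k_P = (8.27×10^7/3.79×10^10)·exp(8.389) = 0.002182 × 4398 = 9.60.

9.60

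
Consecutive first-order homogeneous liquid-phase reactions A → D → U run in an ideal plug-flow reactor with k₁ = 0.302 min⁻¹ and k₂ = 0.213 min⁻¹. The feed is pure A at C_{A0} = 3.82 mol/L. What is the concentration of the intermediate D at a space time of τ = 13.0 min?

0.557 mol/L

For first-order series with pure A initially, C_D(τ) = k₁C_{A0}/(k₂−k₁)·(e^(−k₁τ) − e^(−k₂τ)).
e^(−k₁τ) = e^(−0.302×13.0) = e^(−3.926) = 0.01972; e^(−k₂τ) = e^(−2.769) = 0.06272.
C_D = 0.302×3.82/(0.213−0.302) × (0.01972−0.06272) = (-12.96)×(-0.04300) = 0.5574 mol/L.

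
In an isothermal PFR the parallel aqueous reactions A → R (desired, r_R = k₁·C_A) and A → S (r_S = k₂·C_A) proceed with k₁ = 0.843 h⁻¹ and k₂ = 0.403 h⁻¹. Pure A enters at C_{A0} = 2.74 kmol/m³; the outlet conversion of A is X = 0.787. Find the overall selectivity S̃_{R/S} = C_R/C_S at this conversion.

2.09

C_A = C_{A0}(1−X) = 0.5836 kmol/m³.
Both paths are first order in A, so the instantaneous fraction to R is constant: dC_R/d(−C_A) = k₁/(k₁+k₂) = 0.6766.
C_R = 0.6766·(C_{A0}−C_A) = 0.6766×2.156 = 1.46 kmol/m³.
C_S = (C_{A0}−C_A)−C_R = 0.6974 kmol/m³; S̃_{R/S} = 1.459/0.6974 = 2.09.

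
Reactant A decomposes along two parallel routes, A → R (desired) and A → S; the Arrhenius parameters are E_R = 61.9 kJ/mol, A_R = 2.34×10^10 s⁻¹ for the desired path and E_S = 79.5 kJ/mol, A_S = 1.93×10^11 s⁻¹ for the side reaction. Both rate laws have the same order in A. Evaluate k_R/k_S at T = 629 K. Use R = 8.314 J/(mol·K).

3.51

k_R/k_S = (A_R/A_S)·exp[−(E_R−E_S)/(RT)] = (A_R/A_S)·exp[(E_S−E_R)/(RT)].
(E_S−E_R)/(RT) = (79.5−61.9)×10³/(8.314×629) = 17600/5230 = 3.366.
k_R/k_S = (2.34×10^10/1.93×10^11)·exp(3.366) = 0.1212 × 28.95 = 3.51.
Since E_R < E_S, lowering the temperature improves selectivity toward R.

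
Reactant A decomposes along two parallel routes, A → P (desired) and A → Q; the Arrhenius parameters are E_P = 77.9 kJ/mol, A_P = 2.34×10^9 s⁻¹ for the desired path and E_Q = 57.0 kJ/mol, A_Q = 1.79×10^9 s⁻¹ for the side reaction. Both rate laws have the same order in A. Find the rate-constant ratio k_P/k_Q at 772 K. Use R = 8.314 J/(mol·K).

0.0504

k_P/k_Q = (A_P/A_Q)·exp[−(E_P−E_Q)/(RT)] = (A_P/A_Q)·exp[(E_Q−E_P)/(RT)].
(E_Q−E_P)/(RT) = (57.0−77.9)×10³/(8.314×772) = -20900/6418 = -3.256.
k_P/k_Q = (2.34×10^9/1.79×10^9)·exp(-3.256) = 1.307 × 0.03853 = 0.0504.
Since E_P > E_Q, raising the temperature improves selectivity toward P.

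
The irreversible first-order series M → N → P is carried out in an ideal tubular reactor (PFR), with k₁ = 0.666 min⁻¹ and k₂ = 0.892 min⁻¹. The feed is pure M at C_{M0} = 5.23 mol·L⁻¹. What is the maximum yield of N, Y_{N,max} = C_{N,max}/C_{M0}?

For a first-order series the maximum intermediate yield is C_{N,max}/C_{M0} = (k₁/k₂)^[k₂/(k₂−k₁)].
= (0.666/0.892)^(0.892/(0.892−0.666)) = (0.7466)^(3.947) = 0.3156.

0.316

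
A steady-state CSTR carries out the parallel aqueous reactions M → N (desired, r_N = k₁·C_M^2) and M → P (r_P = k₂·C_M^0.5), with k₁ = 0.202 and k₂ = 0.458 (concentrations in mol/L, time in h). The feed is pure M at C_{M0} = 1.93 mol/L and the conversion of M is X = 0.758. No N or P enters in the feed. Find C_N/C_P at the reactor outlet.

Exit C_M = C_{M0}(1−X) = 1.93×0.242 = 0.4671 mol/L.
A CSTR operates uniformly at the exit composition, giving r_N = 0.04407 and r_P = 0.3130 (each k·C_M^n at C_M = 0.4671).
Overall selectivity = C_N/C_P = r_Nτ/(r_Pτ) = r_N/r_P = 0.141.

0.141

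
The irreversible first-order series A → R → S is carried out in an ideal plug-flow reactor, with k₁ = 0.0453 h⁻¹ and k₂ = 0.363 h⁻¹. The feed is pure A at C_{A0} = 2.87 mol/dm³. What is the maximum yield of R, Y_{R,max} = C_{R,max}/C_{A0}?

For a first-order series the maximum intermediate yield is C_{R,max}/C_{A0} = (k₁/k₂)^[k₂/(k₂−k₁)].
= (0.0453/0.363)^(0.363/(0.363−0.0453)) = (0.1248)^(1.143) = 0.09275.

0.0928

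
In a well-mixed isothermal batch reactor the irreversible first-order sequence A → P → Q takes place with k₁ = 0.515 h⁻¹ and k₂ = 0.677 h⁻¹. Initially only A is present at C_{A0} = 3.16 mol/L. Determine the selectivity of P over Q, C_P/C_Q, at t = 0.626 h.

Solving the coupled first-order balances gives C_P(t) = [k₁/(k₂−k₁)]·C_{A0}·(e^(−k₁t) − e^(−k₂t)).
e^(−k₁t) = e^(−0.515×0.626) = e^(−0.3224) = 0.7244; e^(−k₂t) = e^(−0.4238) = 0.6546.
C_P = 0.515×3.16/(0.677−0.515) × (0.7244−0.6546) = 10.05×0.06986 = 0.7018 mol/L.
C_A = C_{A0}e^(−k₁t) = 2.289 mol/L, so C_Q = C_{A0}−C_A−C_P = 0.1690 mol/L; C_P/C_Q = 4.15.

4.15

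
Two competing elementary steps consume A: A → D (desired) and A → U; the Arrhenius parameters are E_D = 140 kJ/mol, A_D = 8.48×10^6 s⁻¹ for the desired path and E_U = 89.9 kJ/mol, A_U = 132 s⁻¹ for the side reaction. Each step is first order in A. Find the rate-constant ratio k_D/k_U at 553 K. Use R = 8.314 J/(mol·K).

With equal orders, S_{D/U} = k_D/k_U = (A_D/A_U)·exp[(E_U−E_D)/(RT)].
(E_U−E_D)/(RT) = (89.9−140)×10³/(8.314×553) = -50100/4598 = -10.90.
k_D/k_U = (8.48×10^6/132)·exp(-10.90) = 64242 × 1.852×10^-5 = 1.19.
Since E_D > E_U, raising the temperature improves selectivity toward D.

1.19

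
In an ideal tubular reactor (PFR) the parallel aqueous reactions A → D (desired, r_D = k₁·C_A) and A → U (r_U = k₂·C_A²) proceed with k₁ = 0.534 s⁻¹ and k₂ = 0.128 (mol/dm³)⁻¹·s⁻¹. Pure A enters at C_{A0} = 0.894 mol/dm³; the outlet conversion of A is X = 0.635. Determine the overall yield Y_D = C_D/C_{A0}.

0.555

C_A = C_{A0}(1−X) = 0.3263 mol/dm³.
Along a PFR/batch, dC_D/dC_A = −r_D/(r_D+r_U) = −k₁/(k₁+k₂·C_A).
Integrating from C_{A0} to C_A: C_D = (0.534/0.128)·ln[(0.534+0.128·0.894)/(0.534+0.128·0.326)] = 4.172·ln(0.6484/0.5758) = 0.4958 mol/dm³.
Y_D = C_D/C_{A0} = 0.4958/0.894 = 0.555.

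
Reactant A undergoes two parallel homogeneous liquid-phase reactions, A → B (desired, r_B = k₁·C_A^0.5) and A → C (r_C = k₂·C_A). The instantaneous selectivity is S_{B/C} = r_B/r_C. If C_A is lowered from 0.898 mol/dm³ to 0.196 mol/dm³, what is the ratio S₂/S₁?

S_{B/C} = (k₁/k₂)·C_A^-0.5, so S₂/S₁ = (C_{A,2}/C_{A,1})^-0.5.
= (0.196/0.898)^(-0.5) = (0.2183)^(-0.5) = 2.14.
Selectivity toward B rises as C_A falls — low-concentration operation is favoured.

2.14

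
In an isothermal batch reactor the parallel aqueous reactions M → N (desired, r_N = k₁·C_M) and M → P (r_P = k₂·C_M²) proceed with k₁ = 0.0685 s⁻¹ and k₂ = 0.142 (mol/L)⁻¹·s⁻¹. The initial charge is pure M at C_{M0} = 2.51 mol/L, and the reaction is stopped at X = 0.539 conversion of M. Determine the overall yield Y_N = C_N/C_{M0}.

0.116

C_M = C_{M0}(1−X) = 1.157 mol/L.
Along a PFR/batch, dC_N/dC_M = −r_N/(r_N+r_P) = −k₁/(k₁+k₂·C_M).
Integrating from C_{M0} to C_M: C_N = (0.0685/0.142)·ln[(0.0685+0.142·2.51)/(0.0685+0.142·1.16)] = 0.4824·ln(0.4249/0.2328) = 0.2902 mol/L.
Y_N = C_N/C_{M0} = 0.2902/2.51 = 0.116.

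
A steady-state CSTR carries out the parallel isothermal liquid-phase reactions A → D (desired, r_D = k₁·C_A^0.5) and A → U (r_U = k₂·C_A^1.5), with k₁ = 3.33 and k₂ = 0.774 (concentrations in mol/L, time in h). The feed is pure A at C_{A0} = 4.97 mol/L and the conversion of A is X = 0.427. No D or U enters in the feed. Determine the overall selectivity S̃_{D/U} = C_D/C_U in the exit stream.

Exit C_A = C_{A0}(1−X) = 4.97×0.573 = 2.848 mol/L.
In a CSTR the entire volume is at exit conditions, so r_D = 3.33×2.848^0.5 = 5.620 and r_U = 0.774×2.848^1.5 = 3.720.
Overall selectivity = C_D/C_U = r_Dτ/(r_Uτ) = r_D/r_U = 1.51.

1.51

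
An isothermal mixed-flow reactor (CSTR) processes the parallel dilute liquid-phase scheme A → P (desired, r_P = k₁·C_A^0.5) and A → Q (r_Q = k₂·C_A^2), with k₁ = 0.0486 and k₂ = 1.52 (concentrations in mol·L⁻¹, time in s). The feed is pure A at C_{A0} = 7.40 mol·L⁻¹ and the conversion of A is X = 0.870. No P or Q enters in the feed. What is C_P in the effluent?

Exit C_A = C_{A0}(1−X) = 7.40×0.130 = 0.9620 mol·L⁻¹.
Rates in a CSTR are evaluated at the outlet concentration: r_P = 0.0486×0.9620^0.5 = 0.04767, r_Q = 1.52×0.9620^2 = 1.407.
Fraction of consumed A going to P: r_P/(r_P+r_Q) = 0.03278.
C_P = 0.03278·C_{A0}·X = 0.03278×7.40×0.870 = 0.211 mol·L⁻¹.

0.211 mol·L⁻¹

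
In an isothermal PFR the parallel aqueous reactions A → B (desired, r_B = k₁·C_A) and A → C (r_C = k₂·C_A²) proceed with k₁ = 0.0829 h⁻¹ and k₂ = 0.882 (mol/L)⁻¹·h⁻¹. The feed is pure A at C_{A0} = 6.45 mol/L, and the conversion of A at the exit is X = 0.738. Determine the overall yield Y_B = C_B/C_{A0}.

0.0189

C_A = C_{A0}(1−X) = 1.690 mol/L.
Along a PFR/batch, dC_B/dC_A = −r_B/(r_B+r_C) = −k₁/(k₁+k₂·C_A).
Integrating from C_{A0} to C_A: C_B = (0.0829/0.882)·ln[(0.0829+0.882·6.45)/(0.0829+0.882·1.69)] = 0.09399·ln(5.772/1.573) = 0.1222 mol/L.
Y_B = C_B/C_{A0} = 0.1222/6.45 = 0.0189.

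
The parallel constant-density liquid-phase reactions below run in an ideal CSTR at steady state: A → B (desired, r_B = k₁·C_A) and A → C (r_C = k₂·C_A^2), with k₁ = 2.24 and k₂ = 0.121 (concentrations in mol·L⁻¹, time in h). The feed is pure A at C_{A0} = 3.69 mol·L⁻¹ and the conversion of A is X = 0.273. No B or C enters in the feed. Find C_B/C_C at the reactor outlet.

Exit C_A = C_{A0}(1−X) = 3.69×0.727 = 2.683 mol·L⁻¹.
A CSTR operates uniformly at the exit composition, giving r_B = 6.009 and r_C = 0.8708 (each k·C_A^n at C_A = 2.683).
Overall selectivity = C_B/C_C = r_Bτ/(r_Cτ) = r_B/r_C = 6.90.

6.90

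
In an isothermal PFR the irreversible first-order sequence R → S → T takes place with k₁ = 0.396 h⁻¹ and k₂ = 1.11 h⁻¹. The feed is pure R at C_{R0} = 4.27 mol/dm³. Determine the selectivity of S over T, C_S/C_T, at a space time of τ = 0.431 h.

3.75

The intermediate concentration in a first-order A→B→C sequence is C_S = k₁C_{R0}(e^(−k₁τ) − e^(−k₂τ))/(k₂−k₁).
e^(−k₁τ) = e^(−0.396×0.431) = e^(−0.1707) = 0.8431; e^(−k₂τ) = e^(−0.4784) = 0.6198.
C_S = 0.396×4.27/(1.11−0.396) × (0.8431−0.6198) = 2.368×0.2233 = 0.5289 mol/dm³.
C_R = C_{R0}e^(−k₁τ) = 3.600 mol/dm³, so C_T = C_{R0}−C_R−C_S = 0.1411 mol/dm³; C_S/C_T = 3.75.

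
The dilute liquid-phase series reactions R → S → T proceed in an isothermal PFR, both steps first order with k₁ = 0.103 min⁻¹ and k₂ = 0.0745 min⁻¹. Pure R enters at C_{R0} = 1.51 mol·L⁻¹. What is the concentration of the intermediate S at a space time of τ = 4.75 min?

0.485 mol·L⁻¹

The intermediate concentration in a first-order A→B→C sequence is C_S = k₁C_{R0}(e^(−k₁τ) − e^(−k₂τ))/(k₂−k₁).
e^(−k₁τ) = e^(−0.103×4.75) = e^(−0.4892) = 0.6131; e^(−k₂τ) = e^(−0.3539) = 0.7020.
C_S = 0.103×1.51/(0.0745−0.103) × (0.6131−0.7020) = (-5.457)×(-0.08888) = 0.4850 mol·L⁻¹.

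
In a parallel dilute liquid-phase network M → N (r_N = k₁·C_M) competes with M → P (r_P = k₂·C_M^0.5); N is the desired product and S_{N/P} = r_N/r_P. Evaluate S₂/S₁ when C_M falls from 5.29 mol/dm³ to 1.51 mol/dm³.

0.534

S_{N/P} = (k₁/k₂)·C_M^0.5, so S₂/S₁ = (C_{M,2}/C_{M,1})^0.5.
= (1.51/5.29)^0.5 = (0.2854)^0.5 = 0.534.
Selectivity toward N falls as C_M falls — high-concentration operation is favoured.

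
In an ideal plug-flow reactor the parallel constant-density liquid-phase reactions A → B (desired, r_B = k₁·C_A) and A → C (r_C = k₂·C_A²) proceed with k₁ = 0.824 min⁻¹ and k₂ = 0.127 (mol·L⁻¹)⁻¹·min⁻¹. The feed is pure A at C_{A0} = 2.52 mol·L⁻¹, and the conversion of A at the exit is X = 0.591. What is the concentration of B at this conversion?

1.17 mol·L⁻¹

C_A = C_{A0}(1−X) = 1.031 mol·L⁻¹.
Along a PFR/batch, dC_B/dC_A = −r_B/(r_B+r_C) = −k₁/(k₁+k₂·C_A).
Integrating from C_{A0} to C_A: C_B = (0.824/0.127)·ln[(0.824+0.127·2.52)/(0.824+0.127·1.03)] = 6.488·ln(1.144/0.9549) = 1.173 mol·L⁻¹.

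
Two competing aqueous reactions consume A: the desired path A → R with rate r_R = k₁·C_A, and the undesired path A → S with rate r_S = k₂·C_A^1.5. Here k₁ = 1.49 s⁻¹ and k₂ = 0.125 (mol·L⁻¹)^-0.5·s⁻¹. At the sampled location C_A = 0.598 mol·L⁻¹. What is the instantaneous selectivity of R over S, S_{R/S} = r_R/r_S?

15.4

S_{R/S} = r_R/r_S = (k₁·C_A)/(k₂·C_A^1.5) = (k₁/k₂)·C_A^-0.5.
= (1.49×0.5980) / (0.125×0.5980^1.5) = 0.8910/0.05780 = 15.4.
The undesired path is higher order in A, so low C_A (CSTR or dilute feed) favours R.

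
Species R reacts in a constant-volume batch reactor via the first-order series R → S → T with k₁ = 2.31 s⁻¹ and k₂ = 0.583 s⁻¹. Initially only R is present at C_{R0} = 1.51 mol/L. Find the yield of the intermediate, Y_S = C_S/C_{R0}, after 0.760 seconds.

0.628

For first-order series with pure R initially, C_S(t) = k₁C_{R0}/(k₂−k₁)·(e^(−k₁t) − e^(−k₂t)).
e^(−k₁t) = e^(−2.31×0.760) = e^(−1.756) = 0.1728; e^(−k₂t) = e^(−0.4431) = 0.6421.
C_S = 2.31×1.51/(0.583−2.31) × (0.1728−0.6421) = (-2.020)×(-0.4693) = 0.9478 mol/L.
Y_S = C_S/C_{R0} = 0.9478/1.51 = 0.628.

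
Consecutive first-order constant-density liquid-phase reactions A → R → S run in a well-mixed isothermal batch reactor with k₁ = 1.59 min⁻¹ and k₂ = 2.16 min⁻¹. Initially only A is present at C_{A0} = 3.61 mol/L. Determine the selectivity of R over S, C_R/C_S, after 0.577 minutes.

The intermediate concentration in a first-order A→B→C sequence is C_R = k₁C_{A0}(e^(−k₁t) − e^(−k₂t))/(k₂−k₁).
e^(−k₁t) = e^(−1.59×0.577) = e^(−0.9174) = 0.3995; e^(−k₂t) = e^(−1.246) = 0.2876.
C_R = 1.59×3.61/(2.16−1.59) × (0.3995−0.2876) = 10.07×0.1120 = 1.128 mol/L.
C_A = C_{A0}e^(−k₁t) = 1.442 mol/L, so C_S = C_{A0}−C_A−C_R = 1.040 mol/L; C_R/C_S = 1.08.

1.08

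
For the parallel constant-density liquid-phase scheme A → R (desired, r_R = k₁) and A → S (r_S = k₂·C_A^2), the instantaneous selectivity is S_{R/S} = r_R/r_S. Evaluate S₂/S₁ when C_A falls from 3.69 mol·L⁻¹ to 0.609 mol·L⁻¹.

S_{R/S} = (k₁/k₂)·C_A^-2, so S₂/S₁ = (C_{A,2}/C_{A,1})^-2.
= (0.609/3.69)^(-2) = (0.1650)^(-2) = 36.7.

36.7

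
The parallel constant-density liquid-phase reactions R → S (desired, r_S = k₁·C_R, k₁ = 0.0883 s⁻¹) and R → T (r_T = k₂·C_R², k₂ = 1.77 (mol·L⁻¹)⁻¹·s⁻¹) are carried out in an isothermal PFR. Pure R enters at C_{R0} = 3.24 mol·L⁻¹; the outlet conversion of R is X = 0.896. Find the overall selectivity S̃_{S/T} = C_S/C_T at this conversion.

0.0382

C_R = C_{R0}(1−X) = 0.3370 mol·L⁻¹.
Along a PFR/batch, dC_S/dC_R = −r_S/(r_S+r_T) = −k₁/(k₁+k₂·C_R).
Integrating from C_{R0} to C_R: C_S = (0.0883/1.77)·ln[(0.0883+1.77·3.24)/(0.0883+1.77·0.337)] = 0.04989·ln(5.823/0.6847) = 0.1068 mol·L⁻¹.
C_T = (C_{R0}−C_R)−C_S = 2.796 mol·L⁻¹; S̃_{S/T} = 0.1068/2.796 = 0.0382.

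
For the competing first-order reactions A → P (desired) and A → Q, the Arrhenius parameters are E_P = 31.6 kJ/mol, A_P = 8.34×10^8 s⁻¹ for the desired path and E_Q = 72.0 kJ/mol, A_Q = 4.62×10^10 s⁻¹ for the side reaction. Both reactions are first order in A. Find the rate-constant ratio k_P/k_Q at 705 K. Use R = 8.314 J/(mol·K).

k_P/k_Q = (A_P/A_Q)·exp[−(E_P−E_Q)/(RT)] = (A_P/A_Q)·exp[(E_Q−E_P)/(RT)].
(E_Q−E_P)/(RT) = (72.0−31.6)×10³/(8.314×705) = 40400/5861 = 6.893.
k_P/k_Q = (8.34×10^8/4.62×10^10)·exp(6.893) = 0.01805 × 984.9 = 17.8.
Since E_P < E_Q, lowering the temperature improves selectivity toward P.

17.8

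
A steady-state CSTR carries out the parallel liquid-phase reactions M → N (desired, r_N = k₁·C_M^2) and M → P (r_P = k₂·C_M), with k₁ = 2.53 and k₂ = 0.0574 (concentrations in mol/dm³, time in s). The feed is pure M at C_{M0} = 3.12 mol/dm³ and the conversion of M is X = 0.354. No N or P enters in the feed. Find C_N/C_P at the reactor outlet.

88.8

Exit C_M = C_{M0}(1−X) = 3.12×0.646 = 2.016 mol/dm³.
In a CSTR the entire volume is at exit conditions, so r_N = 2.53×2.016^2 = 10.28 and r_P = 0.0574×2.016 = 0.1157.
Overall selectivity = C_N/C_P = r_Nτ/(r_Pτ) = r_N/r_P = 88.8.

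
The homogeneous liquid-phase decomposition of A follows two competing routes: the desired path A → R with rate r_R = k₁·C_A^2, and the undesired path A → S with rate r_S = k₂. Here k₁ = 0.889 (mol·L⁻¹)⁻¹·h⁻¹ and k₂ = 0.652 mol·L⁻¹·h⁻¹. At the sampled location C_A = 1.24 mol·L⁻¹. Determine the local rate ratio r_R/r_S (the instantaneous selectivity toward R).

S_{R/S} = r_R/r_S = (k₁·C_A^2)/(k₂) = (k₁/k₂)·C_A^2.
= (0.889×1.240^2) / (0.652) = 1.367/0.6520 = 2.10.

2.10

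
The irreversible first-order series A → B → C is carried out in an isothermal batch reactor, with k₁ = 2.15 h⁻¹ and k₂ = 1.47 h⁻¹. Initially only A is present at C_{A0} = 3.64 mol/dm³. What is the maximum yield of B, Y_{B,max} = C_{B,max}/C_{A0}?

For a first-order series the maximum intermediate yield is C_{B,max}/C_{A0} = (k₁/k₂)^[k₂/(k₂−k₁)].
= (2.15/1.47)^(1.47/(1.47−2.15)) = (1.463)^(-2.162) = 0.4396.

0.440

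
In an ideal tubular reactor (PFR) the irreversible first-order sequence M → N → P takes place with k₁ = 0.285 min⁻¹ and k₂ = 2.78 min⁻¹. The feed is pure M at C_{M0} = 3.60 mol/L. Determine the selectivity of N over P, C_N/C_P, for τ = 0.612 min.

For first-order series with pure M initially, C_N(τ) = k₁C_{M0}/(k₂−k₁)·(e^(−k₁τ) − e^(−k₂τ)).
e^(−k₁τ) = e^(−0.285×0.612) = e^(−0.1744) = 0.8399; e^(−k₂τ) = e^(−1.701) = 0.1824.
C_N = 0.285×3.60/(2.78−0.285) × (0.8399−0.1824) = 0.4112×0.6575 = 0.2704 mol/L.
C_M = C_{M0}e^(−k₁τ) = 3.024 mol/L, so C_P = C_{M0}−C_M−C_N = 0.3058 mol/L; C_N/C_P = 0.884.

0.884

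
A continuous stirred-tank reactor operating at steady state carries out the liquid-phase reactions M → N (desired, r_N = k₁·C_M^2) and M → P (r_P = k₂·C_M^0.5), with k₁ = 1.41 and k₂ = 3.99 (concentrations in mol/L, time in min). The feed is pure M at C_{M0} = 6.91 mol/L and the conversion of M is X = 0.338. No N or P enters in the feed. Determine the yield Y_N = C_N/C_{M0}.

Exit C_M = C_{M0}(1−X) = 6.91×0.662 = 4.574 mol/L.
In a CSTR the entire volume is at exit conditions, so r_N = 1.41×4.574^2 = 29.50 and r_P = 3.99×4.574^0.5 = 8.534.
Fraction of consumed M going to N: r_N/(r_N+r_P) = 0.7757.
C_N = 0.7757·C_{M0}·X = 0.7757×6.91×0.338 = 1.81 mol/L; Y_N = C_N/C_{M0} = 0.262.

0.262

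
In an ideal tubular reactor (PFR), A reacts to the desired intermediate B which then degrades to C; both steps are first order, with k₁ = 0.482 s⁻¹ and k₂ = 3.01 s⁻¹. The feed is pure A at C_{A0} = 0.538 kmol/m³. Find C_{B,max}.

0.0608 kmol/m³

For a first-order series the maximum intermediate yield is C_{B,max}/C_{A0} = (k₁/k₂)^[k₂/(k₂−k₁)].
= (0.482/3.01)^(3.01/(3.01−0.482)) = (0.1601)^(1.191) = 0.1129.
C_{B,max} = 0.1129×0.538 = 0.0608 kmol/m³.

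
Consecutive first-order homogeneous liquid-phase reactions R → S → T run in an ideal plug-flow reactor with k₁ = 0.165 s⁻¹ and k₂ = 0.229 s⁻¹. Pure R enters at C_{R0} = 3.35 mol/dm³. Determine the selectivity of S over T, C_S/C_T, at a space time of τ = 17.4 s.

For first-order series with pure R initially, C_S(τ) = k₁C_{R0}/(k₂−k₁)·(e^(−k₁τ) − e^(−k₂τ)).
e^(−k₁τ) = e^(−0.165×17.4) = e^(−2.871) = 0.05664; e^(−k₂τ) = e^(−3.985) = 0.01860.
C_S = 0.165×3.35/(0.229−0.165) × (0.05664−0.01860) = 8.637×0.03804 = 0.3286 mol/dm³.
C_R = C_{R0}e^(−k₁τ) = 0.1898 mol/dm³, so C_T = C_{R0}−C_R−C_S = 2.832 mol/dm³; C_S/C_T = 0.116.

0.116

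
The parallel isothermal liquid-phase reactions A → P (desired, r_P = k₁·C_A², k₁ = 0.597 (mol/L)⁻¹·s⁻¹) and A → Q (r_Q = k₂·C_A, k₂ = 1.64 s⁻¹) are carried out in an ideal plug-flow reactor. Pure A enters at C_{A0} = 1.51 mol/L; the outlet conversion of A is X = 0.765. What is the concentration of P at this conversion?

C_A = C_{A0}(1−X) = 0.3548 mol/L.
Along a PFR/batch, dC_Q/dC_A = −r_Q/(r_P+r_Q) = −k₂/(k₂+k₁·C_A).
Integrating from C_{A0} to C_A: C_Q = (1.64/0.597)·ln[(1.64+0.597·1.51)/(1.64+0.597·0.355)] = 2.747·ln(2.541/1.852) = 0.8696 mol/L.
Then C_P = (C_{A0}−C_A) − C_Q = 1.155 − 0.8696 = 0.2855 mol/L.

0.286 mol/L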